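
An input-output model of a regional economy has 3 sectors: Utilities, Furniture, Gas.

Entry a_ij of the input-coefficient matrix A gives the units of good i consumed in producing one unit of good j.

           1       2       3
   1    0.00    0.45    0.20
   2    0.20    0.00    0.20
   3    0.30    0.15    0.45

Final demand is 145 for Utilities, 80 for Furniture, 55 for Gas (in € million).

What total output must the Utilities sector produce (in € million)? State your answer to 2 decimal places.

x_1 = 300.79

I − A =
  [   1.00    -0.45    -0.20]
  [  -0.20     1.00    -0.20]
  [  -0.30    -0.15     0.55]
Cofactors of I−A, C_ij = (−1)^(i+j)·(minor ij) (rows/columns in the sector order above):
  C_11 = (1.00)(0.55) − (-0.20)(-0.15) = 0.5200
  C_12 = −[(-0.20)(0.55) − (-0.20)(-0.30)] = 0.1700
  C_13 = (-0.20)(-0.15) − (1.00)(-0.30) = 0.3300
  C_21 = −[(-0.45)(0.55) − (-0.20)(-0.15)] = 0.2775
  C_22 = (1.00)(0.55) − (-0.20)(-0.30) = 0.4900
  C_23 = −[(1.00)(-0.15) − (-0.45)(-0.30)] = 0.2850
  C_31 = (-0.45)(-0.20) − (-0.20)(1.00) = 0.2900
  C_32 = −[(1.00)(-0.20) − (-0.20)(-0.20)] = 0.2400
  C_33 = (1.00)(1.00) − (-0.45)(-0.20) = 0.9100
det(I−A) = Σ_j (I−A)_1j·C_1j = (1.00)(0.5200) + (-0.45)(0.1700) + (-0.20)(0.3300) = 0.3775
adj(I−A) = Cᵀ =
  [ 0.5200   0.2775   0.2900]
  [ 0.1700   0.4900   0.2400]
  [ 0.3300   0.2850   0.9100]
(I − A)⁻¹ = adj(I−A) / det(I−A) ≈
  [   1.3775     0.7351     0.7682]
  [   0.4503     1.2980     0.6358]
  [   0.8742     0.7550     2.4106]
x = (I − A)⁻¹ d = adj(I−A)·d / det(I−A), with det(I−A) = 0.3775:
  x_1 = (0.5200·145 + 0.2775·80 + 0.2900·55) / 0.3775 = 113.55 / 0.3775 ≈ 300.79
  x_2 = (0.1700·145 + 0.4900·80 + 0.2400·55) / 0.3775 = 77.05 / 0.3775 ≈ 204.11
  x_3 = (0.3300·145 + 0.2850·80 + 0.9100·55) / 0.3775 = 120.70 / 0.3775 ≈ 319.74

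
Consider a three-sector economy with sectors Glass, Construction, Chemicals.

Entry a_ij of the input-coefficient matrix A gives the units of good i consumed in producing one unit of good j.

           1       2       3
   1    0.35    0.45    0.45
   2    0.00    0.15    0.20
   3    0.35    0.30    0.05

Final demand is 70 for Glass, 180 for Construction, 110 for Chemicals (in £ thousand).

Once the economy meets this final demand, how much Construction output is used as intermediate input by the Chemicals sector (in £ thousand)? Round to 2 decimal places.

I − A =
  [   0.65    -0.45    -0.45]
  [   0.00     0.85    -0.20]
  [  -0.35    -0.30     0.95]
Cofactors of I−A, C_ij = (−1)^(i+j)·(minor ij) (rows/columns in the sector order above):
  C_11 = (0.85)(0.95) − (-0.20)(-0.30) = 0.7475
  C_12 = −[(0.00)(0.95) − (-0.20)(-0.35)] = 0.0700
  C_13 = (0.00)(-0.30) − (0.85)(-0.35) = 0.2975
  C_21 = −[(-0.45)(0.95) − (-0.45)(-0.30)] = 0.5625
  C_22 = (0.65)(0.95) − (-0.45)(-0.35) = 0.4600
  C_23 = −[(0.65)(-0.30) − (-0.45)(-0.35)] = 0.3525
  C_31 = (-0.45)(-0.20) − (-0.45)(0.85) = 0.4725
  C_32 = −[(0.65)(-0.20) − (-0.45)(0.00)] = 0.1300
  C_33 = (0.65)(0.85) − (-0.45)(0.00) = 0.5525
det(I−A) = Σ_j (I−A)_1j·C_1j = (0.65)(0.7475) + (-0.45)(0.0700) + (-0.45)(0.2975) = 0.3205
adj(I−A) = Cᵀ =
  [ 0.7475   0.5625   0.4725]
  [ 0.0700   0.4600   0.1300]
  [ 0.2975   0.3525   0.5525]
(I − A)⁻¹ = adj(I−A) / det(I−A) ≈
  [   2.3323     1.7551     1.4743]
  [   0.2184     1.4353     0.4056]
  [   0.9282     1.0998     1.7239]
First solve x = (I − A)⁻¹ d = adj(I−A)·d / det(I−A); in particular x_3 = (0.2975·70 + 0.3525·180 + 0.5525·110) / 0.3205 = 145.05 / 0.3205 ≈ 452.5741.
Intermediate flow from 2 to 3: z_23 = a_23 · x_3 = 0.20 × 145.05 / 0.3205 = 29.01 / 0.3205 ≈ 90.51.

z_23 = 90.51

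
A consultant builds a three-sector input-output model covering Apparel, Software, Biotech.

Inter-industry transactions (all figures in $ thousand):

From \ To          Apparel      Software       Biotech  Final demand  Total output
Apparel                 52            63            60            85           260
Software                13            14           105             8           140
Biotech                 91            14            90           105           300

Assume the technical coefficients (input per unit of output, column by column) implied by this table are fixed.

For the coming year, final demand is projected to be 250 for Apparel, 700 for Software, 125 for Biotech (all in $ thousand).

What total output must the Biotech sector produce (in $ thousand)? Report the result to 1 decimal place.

x_B = 977.5

Technical coefficients a_ij = z_ij / X_j:
  a_AA = 52/260 = 0.20, a_SA = 13/260 = 0.05, a_BA = 91/260 = 0.35
  a_AS = 63/140 = 0.45, a_SS = 14/140 = 0.10, a_BS = 14/140 = 0.10
  a_AB = 60/300 = 0.20, a_SB = 105/300 = 0.35, a_BB = 90/300 = 0.30
I − A =
  [   0.80    -0.45    -0.20]
  [  -0.05     0.90    -0.35]
  [  -0.35    -0.10     0.70]
Cofactors of I−A, C_ij = (−1)^(i+j)·(minor ij) (rows/columns in the sector order above):
  C_11 = (0.90)(0.70) − (-0.35)(-0.10) = 0.5950
  C_12 = −[(-0.05)(0.70) − (-0.35)(-0.35)] = 0.1575
  C_13 = (-0.05)(-0.10) − (0.90)(-0.35) = 0.3200
  C_21 = −[(-0.45)(0.70) − (-0.20)(-0.10)] = 0.3350
  C_22 = (0.80)(0.70) − (-0.20)(-0.35) = 0.4900
  C_23 = −[(0.80)(-0.10) − (-0.45)(-0.35)] = 0.2375
  C_31 = (-0.45)(-0.35) − (-0.20)(0.90) = 0.3375
  C_32 = −[(0.80)(-0.35) − (-0.20)(-0.05)] = 0.2900
  C_33 = (0.80)(0.90) − (-0.45)(-0.05) = 0.6975
det(I−A) = Σ_j (I−A)_1j·C_1j = (0.80)(0.5950) + (-0.45)(0.1575) + (-0.20)(0.3200) = 0.341125
adj(I−A) = Cᵀ =
  [ 0.5950   0.3350   0.3375]
  [ 0.1575   0.4900   0.2900]
  [ 0.3200   0.2375   0.6975]
(I − A)⁻¹ = adj(I−A) / det(I−A) ≈
  [   1.7442     0.9820     0.9894]
  [   0.4617     1.4364     0.8501]
  [   0.9381     0.6962     2.0447]
x = (I − A)⁻¹ d = adj(I−A)·d / det(I−A), with det(I−A) = 0.341125:
  x_A = (0.5950·250 + 0.3350·700 + 0.3375·125) / 0.341125 = 425.4375 / 0.341125 ≈ 1247.2
  x_S = (0.1575·250 + 0.4900·700 + 0.2900·125) / 0.341125 = 418.625 / 0.341125 ≈ 1227.2
  x_B = (0.3200·250 + 0.2375·700 + 0.6975·125) / 0.341125 = 333.4375 / 0.341125 ≈ 977.5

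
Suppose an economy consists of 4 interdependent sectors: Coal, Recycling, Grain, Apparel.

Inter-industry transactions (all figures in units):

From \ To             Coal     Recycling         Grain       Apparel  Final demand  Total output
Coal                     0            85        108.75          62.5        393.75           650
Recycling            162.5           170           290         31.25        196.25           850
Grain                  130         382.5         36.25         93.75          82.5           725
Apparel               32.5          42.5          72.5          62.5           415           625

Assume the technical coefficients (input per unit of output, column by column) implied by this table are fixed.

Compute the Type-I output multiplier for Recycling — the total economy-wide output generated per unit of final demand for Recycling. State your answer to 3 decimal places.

Technical coefficients a_ij = z_ij / X_j:
  a_11 = 0/650 = 0.00, a_21 = 162.5/650 = 0.25, a_31 = 130/650 = 0.20, a_41 = 32.5/650 = 0.05
  a_12 = 85/850 = 0.10, a_22 = 170/850 = 0.20, a_32 = 382.5/850 = 0.45, a_42 = 42.5/850 = 0.05
  a_13 = 108.75/725 = 0.15, a_23 = 290/725 = 0.40, a_33 = 36.25/725 = 0.05, a_43 = 72.5/725 = 0.10
  a_14 = 62.5/625 = 0.10, a_24 = 31.25/625 = 0.05, a_34 = 93.75/625 = 0.15, a_44 = 62.5/625 = 0.10
I − A =
  [   1.00    -0.10    -0.15    -0.10]
  [  -0.25     0.80    -0.40    -0.05]
  [  -0.20    -0.45     0.95    -0.15]
  [  -0.05    -0.05    -0.10     0.90]
Compute the cofactors C_ij = (−1)^(i+j)·(3×3 minor ij) of I−A; the adjugate is their transpose:
adj(I−A) = Cᵀ =
  [ 0.502375   0.155125   0.154125   0.090125]
  [ 0.288375   0.805125   0.399625   0.143375]
  [ 0.253750   0.430000   0.689500   0.167000]
  [ 0.072125   0.101125   0.107375   0.507375]
det(I−A) = Σ_j (I−A)_1j·C_1j = (1.00)(0.502375) + (-0.10)(0.288375) + (-0.15)(0.253750) + (-0.10)(0.072125) = 0.4282625
(I − A)⁻¹ = adj(I−A) / det(I−A) ≈
  [   1.1731     0.3622     0.3599     0.2104]
  [   0.6734     1.8800     0.9331     0.3348]
  [   0.5925     1.0041     1.6100     0.3899]
  [   0.1684     0.2361     0.2507     1.1847]
The output multiplier for sector j is the column-j sum of the Leontief inverse (I − A)⁻¹ = adj(I−A) / det(I−A).
Column 2 of adj(I−A): (0.155125, 0.805125, 0.430000, 0.101125); det(I−A) = 0.4282625.
m_2 = (0.155125 + 0.805125 + 0.430000 + 0.101125) / 0.4282625 = 1.491375 / 0.4282625 ≈ 3.482.

m_2 = 3.482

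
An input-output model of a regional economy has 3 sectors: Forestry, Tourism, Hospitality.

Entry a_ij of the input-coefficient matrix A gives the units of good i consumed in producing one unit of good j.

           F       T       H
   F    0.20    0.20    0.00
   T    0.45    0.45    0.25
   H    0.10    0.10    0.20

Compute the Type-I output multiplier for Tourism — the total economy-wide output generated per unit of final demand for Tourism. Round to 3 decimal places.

m_T = 3.529

I − A =
  [   0.80    -0.20     0.00]
  [  -0.45     0.55    -0.25]
  [  -0.10    -0.10     0.80]
Cofactors of I−A, C_ij = (−1)^(i+j)·(minor ij) (rows/columns in the sector order above):
  C_11 = (0.55)(0.80) − (-0.25)(-0.10) = 0.4150
  C_12 = −[(-0.45)(0.80) − (-0.25)(-0.10)] = 0.3850
  C_13 = (-0.45)(-0.10) − (0.55)(-0.10) = 0.1000
  C_21 = −[(-0.20)(0.80) − (0.00)(-0.10)] = 0.1600
  C_22 = (0.80)(0.80) − (0.00)(-0.10) = 0.6400
  C_23 = −[(0.80)(-0.10) − (-0.20)(-0.10)] = 0.1000
  C_31 = (-0.20)(-0.25) − (0.00)(0.55) = 0.0500
  C_32 = −[(0.80)(-0.25) − (0.00)(-0.45)] = 0.2000
  C_33 = (0.80)(0.55) − (-0.20)(-0.45) = 0.3500
det(I−A) = Σ_j (I−A)_1j·C_1j = (0.80)(0.4150) + (-0.20)(0.3850) + (0.00)(0.1000) = 0.2550
adj(I−A) = Cᵀ =
  [ 0.4150   0.1600   0.0500]
  [ 0.3850   0.6400   0.2000]
  [ 0.1000   0.1000   0.3500]
(I − A)⁻¹ = adj(I−A) / det(I−A) ≈
  [   1.6275     0.6275     0.1961]
  [   1.5098     2.5098     0.7843]
  [   0.3922     0.3922     1.3725]
The output multiplier for sector j is the column-j sum of the Leontief inverse (I − A)⁻¹ = adj(I−A) / det(I−A).
Column T of adj(I−A): (0.1600, 0.6400, 0.1000); det(I−A) = 0.2550.
m_T = (0.1600 + 0.6400 + 0.1000) / 0.2550 = 0.90 / 0.2550 ≈ 3.529.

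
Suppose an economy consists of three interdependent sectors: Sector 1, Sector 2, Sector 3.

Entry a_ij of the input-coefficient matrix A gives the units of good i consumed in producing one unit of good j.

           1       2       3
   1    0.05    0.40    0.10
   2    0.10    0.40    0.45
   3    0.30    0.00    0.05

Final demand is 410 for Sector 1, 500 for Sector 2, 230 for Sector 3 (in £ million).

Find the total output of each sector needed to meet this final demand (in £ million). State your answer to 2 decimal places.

x_1 = 1109.85, x_2 = 1462.75, x_3 = 592.58

I − A =
  [   0.95    -0.40    -0.10]
  [  -0.10     0.60    -0.45]
  [  -0.30     0.00     0.95]
Cofactors of I−A, C_ij = (−1)^(i+j)·(minor ij) (rows/columns in the sector order above):
  C_11 = (0.60)(0.95) − (-0.45)(0.00) = 0.5700
  C_12 = −[(-0.10)(0.95) − (-0.45)(-0.30)] = 0.2300
  C_13 = (-0.10)(0.00) − (0.60)(-0.30) = 0.1800
  C_21 = −[(-0.40)(0.95) − (-0.10)(0.00)] = 0.3800
  C_22 = (0.95)(0.95) − (-0.10)(-0.30) = 0.8725
  C_23 = −[(0.95)(0.00) − (-0.40)(-0.30)] = 0.1200
  C_31 = (-0.40)(-0.45) − (-0.10)(0.60) = 0.2400
  C_32 = −[(0.95)(-0.45) − (-0.10)(-0.10)] = 0.4375
  C_33 = (0.95)(0.60) − (-0.40)(-0.10) = 0.5300
det(I−A) = Σ_j (I−A)_1j·C_1j = (0.95)(0.5700) + (-0.40)(0.2300) + (-0.10)(0.1800) = 0.4315
adj(I−A) = Cᵀ =
  [ 0.5700   0.3800   0.2400]
  [ 0.2300   0.8725   0.4375]
  [ 0.1800   0.1200   0.5300]
(I − A)⁻¹ = adj(I−A) / det(I−A) ≈
  [   1.3210     0.8806     0.5562]
  [   0.5330     2.0220     1.0139]
  [   0.4171     0.2781     1.2283]
x = (I − A)⁻¹ d = adj(I−A)·d / det(I−A), with det(I−A) = 0.4315:
  x_1 = (0.5700·410 + 0.3800·500 + 0.2400·230) / 0.4315 = 478.90 / 0.4315 ≈ 1109.85
  x_2 = (0.2300·410 + 0.8725·500 + 0.4375·230) / 0.4315 = 631.175 / 0.4315 ≈ 1462.75
  x_3 = (0.1800·410 + 0.1200·500 + 0.5300·230) / 0.4315 = 255.70 / 0.4315 ≈ 592.58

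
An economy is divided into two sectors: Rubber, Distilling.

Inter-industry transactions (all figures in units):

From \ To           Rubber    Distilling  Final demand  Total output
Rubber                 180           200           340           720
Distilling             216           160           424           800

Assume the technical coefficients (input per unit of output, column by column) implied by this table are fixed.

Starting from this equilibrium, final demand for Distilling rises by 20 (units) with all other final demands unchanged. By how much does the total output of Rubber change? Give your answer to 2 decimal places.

Δx_R = 9.52

Technical coefficients a_ij = z_ij / X_j:
  a_RR = 180/720 = 0.25, a_DR = 216/720 = 0.30
  a_RD = 200/800 = 0.25, a_DD = 160/800 = 0.20
I − A =
  [   0.75    -0.25]
  [  -0.30     0.80]
det(I−A) = (0.75)(0.80) − (-0.25)(-0.30) = 0.5250
adj(I−A) = [[0.80, 0.25], [0.30, 0.75]]
(I − A)⁻¹ = adj(I−A) / det(I−A) ≈
  [   1.5238     0.4762]
  [   0.5714     1.4286]
Δx = (I − A)⁻¹ Δd with Δd having +20 in the Distilling component and 0 elsewhere.
So Δx_R = L_RD · (+20), where L_RD = adj(I−A)_RD / det(I−A) = 0.25 / 0.5250.
Δx_R = 0.25 × (+20) / 0.5250 = 5.00 / 0.5250 ≈ 9.52.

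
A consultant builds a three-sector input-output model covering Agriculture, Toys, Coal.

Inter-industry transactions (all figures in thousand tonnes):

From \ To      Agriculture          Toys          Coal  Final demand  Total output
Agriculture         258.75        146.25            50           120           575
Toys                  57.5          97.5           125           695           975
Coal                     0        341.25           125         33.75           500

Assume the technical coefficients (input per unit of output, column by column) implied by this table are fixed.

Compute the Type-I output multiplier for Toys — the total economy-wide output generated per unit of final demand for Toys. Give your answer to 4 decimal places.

Technical coefficients a_ij = z_ij / X_j:
  a_11 = 258.75/575 = 0.45, a_21 = 57.5/575 = 0.10, a_31 = 0/575 = 0.00
  a_12 = 146.25/975 = 0.15, a_22 = 97.5/975 = 0.10, a_32 = 341.25/975 = 0.35
  a_13 = 50/500 = 0.10, a_23 = 125/500 = 0.25, a_33 = 125/500 = 0.25
I − A =
  [   0.55    -0.15    -0.10]
  [  -0.10     0.90    -0.25]
  [   0.00    -0.35     0.75]
Cofactors of I−A, C_ij = (−1)^(i+j)·(minor ij) (rows/columns in the sector order above):
  C_11 = (0.90)(0.75) − (-0.25)(-0.35) = 0.5875
  C_12 = −[(-0.10)(0.75) − (-0.25)(0.00)] = 0.0750
  C_13 = (-0.10)(-0.35) − (0.90)(0.00) = 0.0350
  C_21 = −[(-0.15)(0.75) − (-0.10)(-0.35)] = 0.1475
  C_22 = (0.55)(0.75) − (-0.10)(0.00) = 0.4125
  C_23 = −[(0.55)(-0.35) − (-0.15)(0.00)] = 0.1925
  C_31 = (-0.15)(-0.25) − (-0.10)(0.90) = 0.1275
  C_32 = −[(0.55)(-0.25) − (-0.10)(-0.10)] = 0.1475
  C_33 = (0.55)(0.90) − (-0.15)(-0.10) = 0.4800
det(I−A) = Σ_j (I−A)_1j·C_1j = (0.55)(0.5875) + (-0.15)(0.0750) + (-0.10)(0.0350) = 0.308375
adj(I−A) = Cᵀ =
  [ 0.5875   0.1475   0.1275]
  [ 0.0750   0.4125   0.1475]
  [ 0.0350   0.1925   0.4800]
(I − A)⁻¹ = adj(I−A) / det(I−A) ≈
  [   1.90515     0.47831     0.41346]
  [   0.24321     1.33766     0.47831]
  [   0.11350     0.62424     1.55655]
The output multiplier for sector j is the column-j sum of the Leontief inverse (I − A)⁻¹ = adj(I−A) / det(I−A).
Column 2 of adj(I−A): (0.1475, 0.4125, 0.1925); det(I−A) = 0.308375.
m_2 = (0.1475 + 0.4125 + 0.1925) / 0.308375 = 0.7525 / 0.308375 ≈ 2.4402.

m_2 = 2.4402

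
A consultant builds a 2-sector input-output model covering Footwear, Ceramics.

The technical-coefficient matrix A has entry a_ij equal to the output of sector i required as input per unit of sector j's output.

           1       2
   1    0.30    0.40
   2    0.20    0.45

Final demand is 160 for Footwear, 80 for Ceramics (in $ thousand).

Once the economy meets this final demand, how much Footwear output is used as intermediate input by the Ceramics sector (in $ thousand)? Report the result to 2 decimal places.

z_12 = 115.41

I − A =
  [   0.70    -0.40]
  [  -0.20     0.55]
det(I−A) = (0.70)(0.55) − (-0.40)(-0.20) = 0.3050
adj(I−A) = [[0.55, 0.40], [0.20, 0.70]]
(I − A)⁻¹ = adj(I−A) / det(I−A) ≈
  [   1.8033     1.3115]
  [   0.6557     2.2951]
First solve x = (I − A)⁻¹ d = adj(I−A)·d / det(I−A); in particular x_2 = (0.20·160 + 0.70·80) / 0.3050 = 88.00 / 0.3050 ≈ 288.5246.
Intermediate flow from 1 to 2: z_12 = a_12 · x_2 = 0.40 × 88.00 / 0.3050 = 35.20 / 0.3050 ≈ 115.41.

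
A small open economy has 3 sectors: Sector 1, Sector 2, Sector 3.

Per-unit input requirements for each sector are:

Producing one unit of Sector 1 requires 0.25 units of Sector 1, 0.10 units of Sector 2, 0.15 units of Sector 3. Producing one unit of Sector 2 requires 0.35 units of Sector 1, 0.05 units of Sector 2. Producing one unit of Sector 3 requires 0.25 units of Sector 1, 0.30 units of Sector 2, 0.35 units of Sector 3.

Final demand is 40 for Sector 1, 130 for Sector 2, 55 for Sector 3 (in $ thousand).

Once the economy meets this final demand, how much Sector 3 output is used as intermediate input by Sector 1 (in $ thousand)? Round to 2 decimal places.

z_31 = 28.19

I − A =
  [   0.75    -0.35    -0.25]
  [  -0.10     0.95    -0.30]
  [  -0.15     0.00     0.65]
Cofactors of I−A, C_ij = (−1)^(i+j)·(minor ij) (rows/columns in the sector order above):
  C_11 = (0.95)(0.65) − (-0.30)(0.00) = 0.6175
  C_12 = −[(-0.10)(0.65) − (-0.30)(-0.15)] = 0.1100
  C_13 = (-0.10)(0.00) − (0.95)(-0.15) = 0.1425
  C_21 = −[(-0.35)(0.65) − (-0.25)(0.00)] = 0.2275
  C_22 = (0.75)(0.65) − (-0.25)(-0.15) = 0.4500
  C_23 = −[(0.75)(0.00) − (-0.35)(-0.15)] = 0.0525
  C_31 = (-0.35)(-0.30) − (-0.25)(0.95) = 0.3425
  C_32 = −[(0.75)(-0.30) − (-0.25)(-0.10)] = 0.2500
  C_33 = (0.75)(0.95) − (-0.35)(-0.10) = 0.6775
det(I−A) = Σ_j (I−A)_1j·C_1j = (0.75)(0.6175) + (-0.35)(0.1100) + (-0.25)(0.1425) = 0.3890
adj(I−A) = Cᵀ =
  [ 0.6175   0.2275   0.3425]
  [ 0.1100   0.4500   0.2500]
  [ 0.1425   0.0525   0.6775]
(I − A)⁻¹ = adj(I−A) / det(I−A) ≈
  [   1.5874     0.5848     0.8805]
  [   0.2828     1.1568     0.6427]
  [   0.3663     0.1350     1.7416]
First solve x = (I − A)⁻¹ d = adj(I−A)·d / det(I−A); in particular x_1 = (0.6175·40 + 0.2275·130 + 0.3425·55) / 0.3890 = 73.1125 / 0.3890 ≈ 187.9499.
Intermediate flow from 3 to 1: z_31 = a_31 · x_1 = 0.15 × 73.1125 / 0.3890 = 10.966875 / 0.3890 ≈ 28.19.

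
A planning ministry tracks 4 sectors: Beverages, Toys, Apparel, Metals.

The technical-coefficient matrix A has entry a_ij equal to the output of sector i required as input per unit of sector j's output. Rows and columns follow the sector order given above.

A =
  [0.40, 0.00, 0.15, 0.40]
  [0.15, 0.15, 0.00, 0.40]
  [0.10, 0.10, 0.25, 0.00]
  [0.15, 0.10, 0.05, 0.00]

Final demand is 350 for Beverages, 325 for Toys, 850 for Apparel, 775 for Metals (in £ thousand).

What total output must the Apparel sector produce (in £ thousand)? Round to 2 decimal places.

x_3 = 1545.92

I − A =
  [   0.60     0.00    -0.15    -0.40]
  [  -0.15     0.85     0.00    -0.40]
  [  -0.10    -0.10     0.75     0.00]
  [  -0.15    -0.10    -0.05     1.00]
Compute the cofactors C_ij = (−1)^(i+j)·(3×3 minor ij) of I−A; the adjugate is their transpose:
adj(I−A) = Cᵀ =
  [ 0.605500   0.047000   0.138500   0.261000]
  [ 0.159500   0.388000   0.046500   0.219000]
  [ 0.102000   0.058000   0.429000   0.064000]
  [ 0.111875   0.048750   0.046875   0.367500]
det(I−A) = Σ_j (I−A)_1j·C_1j = (0.60)(0.605500) + (0.00)(0.159500) + (-0.15)(0.102000) + (-0.40)(0.111875) = 0.30325
(I − A)⁻¹ = adj(I−A) / det(I−A) ≈
  [   1.9967     0.1550     0.4567     0.8607]
  [   0.5260     1.2795     0.1533     0.7222]
  [   0.3364     0.1913     1.4147     0.2110]
  [   0.3689     0.1608     0.1546     1.2119]
x = (I − A)⁻¹ d = adj(I−A)·d / det(I−A), with det(I−A) = 0.30325:
  x_1 = (0.605500·350 + 0.047000·325 + 0.138500·850 + 0.261000·775) / 0.30325 = 547.20 / 0.30325 ≈ 1804.45
  x_2 = (0.159500·350 + 0.388000·325 + 0.046500·850 + 0.219000·775) / 0.30325 = 391.175 / 0.30325 ≈ 1289.94
  x_3 = (0.102000·350 + 0.058000·325 + 0.429000·850 + 0.064000·775) / 0.30325 = 468.80 / 0.30325 ≈ 1545.92
  x_4 = (0.111875·350 + 0.048750·325 + 0.046875·850 + 0.367500·775) / 0.30325 = 379.65625 / 0.30325 ≈ 1251.96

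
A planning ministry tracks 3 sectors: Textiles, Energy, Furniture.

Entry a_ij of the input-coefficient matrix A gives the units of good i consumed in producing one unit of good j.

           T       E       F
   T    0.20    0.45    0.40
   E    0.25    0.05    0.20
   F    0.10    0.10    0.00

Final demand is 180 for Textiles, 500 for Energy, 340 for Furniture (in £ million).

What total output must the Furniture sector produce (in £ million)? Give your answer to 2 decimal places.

x_F = 529.59

I − A =
  [   0.80    -0.45    -0.40]
  [  -0.25     0.95    -0.20]
  [  -0.10    -0.10     1.00]
Cofactors of I−A, C_ij = (−1)^(i+j)·(minor ij) (rows/columns in the sector order above):
  C_11 = (0.95)(1.00) − (-0.20)(-0.10) = 0.9300
  C_12 = −[(-0.25)(1.00) − (-0.20)(-0.10)] = 0.2700
  C_13 = (-0.25)(-0.10) − (0.95)(-0.10) = 0.1200
  C_21 = −[(-0.45)(1.00) − (-0.40)(-0.10)] = 0.4900
  C_22 = (0.80)(1.00) − (-0.40)(-0.10) = 0.7600
  C_23 = −[(0.80)(-0.10) − (-0.45)(-0.10)] = 0.1250
  C_31 = (-0.45)(-0.20) − (-0.40)(0.95) = 0.4700
  C_32 = −[(0.80)(-0.20) − (-0.40)(-0.25)] = 0.2600
  C_33 = (0.80)(0.95) − (-0.45)(-0.25) = 0.6475
det(I−A) = Σ_j (I−A)_1j·C_1j = (0.80)(0.9300) + (-0.45)(0.2700) + (-0.40)(0.1200) = 0.5745
adj(I−A) = Cᵀ =
  [ 0.9300   0.4900   0.4700]
  [ 0.2700   0.7600   0.2600]
  [ 0.1200   0.1250   0.6475]
(I − A)⁻¹ = adj(I−A) / det(I−A) ≈
  [   1.6188     0.8529     0.8181]
  [   0.4700     1.3229     0.4526]
  [   0.2089     0.2176     1.1271]
x = (I − A)⁻¹ d = adj(I−A)·d / det(I−A), with det(I−A) = 0.5745:
  x_T = (0.9300·180 + 0.4900·500 + 0.4700·340) / 0.5745 = 572.20 / 0.5745 ≈ 996.00
  x_E = (0.2700·180 + 0.7600·500 + 0.2600·340) / 0.5745 = 517.00 / 0.5745 ≈ 899.91
  x_F = (0.1200·180 + 0.1250·500 + 0.6475·340) / 0.5745 = 304.25 / 0.5745 ≈ 529.59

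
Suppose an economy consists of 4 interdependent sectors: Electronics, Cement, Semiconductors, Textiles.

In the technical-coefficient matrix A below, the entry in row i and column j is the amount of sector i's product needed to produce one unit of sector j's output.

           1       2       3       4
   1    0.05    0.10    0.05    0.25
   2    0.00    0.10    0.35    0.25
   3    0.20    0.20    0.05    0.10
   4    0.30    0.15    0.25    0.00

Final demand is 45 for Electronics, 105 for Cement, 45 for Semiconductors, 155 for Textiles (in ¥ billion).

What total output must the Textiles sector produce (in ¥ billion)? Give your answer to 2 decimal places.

I − A =
  [   0.95    -0.10    -0.05    -0.25]
  [   0.00     0.90    -0.35    -0.25]
  [  -0.20    -0.20     0.95    -0.10]
  [  -0.30    -0.15    -0.25     1.00]
Compute the cofactors C_ij = (−1)^(i+j)·(3×3 minor ij) of I−A; the adjugate is their transpose:
adj(I−A) = Cᵀ =
  [ 0.709125   0.151375   0.153750   0.230500]
  [ 0.164250   0.783500   0.369375   0.273875]
  [ 0.214500   0.219750   0.744375   0.183000]
  [ 0.291000   0.217875   0.287625   0.729750]
det(I−A) = Σ_j (I−A)_1j·C_1j = (0.95)(0.709125) + (-0.10)(0.164250) + (-0.05)(0.214500) + (-0.25)(0.291000) = 0.57376875
(I − A)⁻¹ = adj(I−A) / det(I−A) ≈
  [   1.2359     0.2638     0.2680     0.4017]
  [   0.2863     1.3655     0.6438     0.4773]
  [   0.3738     0.3830     1.2973     0.3189]
  [   0.5072     0.3797     0.5013     1.2719]
x = (I − A)⁻¹ d = adj(I−A)·d / det(I−A), with det(I−A) = 0.57376875:
  x_1 = (0.709125·45 + 0.151375·105 + 0.153750·45 + 0.230500·155) / 0.57376875 = 90.45125 / 0.57376875 ≈ 157.64
  x_2 = (0.164250·45 + 0.783500·105 + 0.369375·45 + 0.273875·155) / 0.57376875 = 148.73125 / 0.57376875 ≈ 259.22
  x_3 = (0.214500·45 + 0.219750·105 + 0.744375·45 + 0.183000·155) / 0.57376875 = 94.588125 / 0.57376875 ≈ 164.85
  x_4 = (0.291000·45 + 0.217875·105 + 0.287625·45 + 0.729750·155) / 0.57376875 = 162.02625 / 0.57376875 ≈ 282.39

x_4 = 282.39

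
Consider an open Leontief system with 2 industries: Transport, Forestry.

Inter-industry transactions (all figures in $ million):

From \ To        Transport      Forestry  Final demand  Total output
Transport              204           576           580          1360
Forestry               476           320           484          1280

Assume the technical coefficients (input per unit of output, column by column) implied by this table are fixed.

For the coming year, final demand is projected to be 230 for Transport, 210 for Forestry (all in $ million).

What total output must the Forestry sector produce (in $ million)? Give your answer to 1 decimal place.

Technical coefficients a_ij = z_ij / X_j:
  a_11 = 204/1360 = 0.15, a_21 = 476/1360 = 0.35
  a_12 = 576/1280 = 0.45, a_22 = 320/1280 = 0.25
I − A =
  [   0.85    -0.45]
  [  -0.35     0.75]
det(I−A) = (0.85)(0.75) − (-0.45)(-0.35) = 0.4800
adj(I−A) = [[0.75, 0.45], [0.35, 0.85]]
(I − A)⁻¹ = adj(I−A) / det(I−A) ≈
  [   1.5625     0.9375]
  [   0.7292     1.7708]
x = (I − A)⁻¹ d = adj(I−A)·d / det(I−A), with det(I−A) = 0.4800:
  x_1 = (0.75·230 + 0.45·210) / 0.4800 = 267.00 / 0.4800 ≈ 556.3
  x_2 = (0.35·230 + 0.85·210) / 0.4800 = 259.00 / 0.4800 ≈ 539.6

x_2 = 539.6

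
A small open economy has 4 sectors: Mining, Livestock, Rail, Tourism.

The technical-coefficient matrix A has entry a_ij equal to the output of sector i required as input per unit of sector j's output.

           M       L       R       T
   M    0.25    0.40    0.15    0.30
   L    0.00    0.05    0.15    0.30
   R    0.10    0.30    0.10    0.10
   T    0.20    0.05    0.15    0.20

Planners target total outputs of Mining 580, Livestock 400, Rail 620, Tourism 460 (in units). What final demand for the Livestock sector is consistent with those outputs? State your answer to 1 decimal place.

d_L = 149.0

I − A =
  [   0.75    -0.40    -0.15    -0.30]
  [   0.00     0.95    -0.15    -0.30]
  [  -0.10    -0.30     0.90    -0.10]
  [  -0.20    -0.05    -0.15     0.80]
d = (I − A) x:
  d_M = (+0.75)·580 + (-0.40)·400 + (-0.15)·620 + (-0.30)·460 = 44.0
  d_L = (+0.00)·580 + (+0.95)·400 + (-0.15)·620 + (-0.30)·460 = 149.0
  d_R = (-0.10)·580 + (-0.30)·400 + (+0.90)·620 + (-0.10)·460 = 334.0
  d_T = (-0.20)·580 + (-0.05)·400 + (-0.15)·620 + (+0.80)·460 = 139.0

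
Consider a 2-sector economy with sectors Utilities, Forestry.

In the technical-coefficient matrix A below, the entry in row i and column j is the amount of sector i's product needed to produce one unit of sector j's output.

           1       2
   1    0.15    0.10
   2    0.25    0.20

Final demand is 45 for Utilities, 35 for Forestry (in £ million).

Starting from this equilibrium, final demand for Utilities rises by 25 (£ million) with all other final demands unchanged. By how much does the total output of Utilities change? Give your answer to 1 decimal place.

Δx_1 = 30.5

I − A =
  [   0.85    -0.10]
  [  -0.25     0.80]
det(I−A) = (0.85)(0.80) − (-0.10)(-0.25) = 0.6550
adj(I−A) = [[0.80, 0.10], [0.25, 0.85]]
(I − A)⁻¹ = adj(I−A) / det(I−A) ≈
  [   1.2214     0.1527]
  [   0.3817     1.2977]
Δx = (I − A)⁻¹ Δd with Δd having +25 in the Utilities component and 0 elsewhere.
So Δx_1 = L_11 · (+25), where L_11 = adj(I−A)_11 / det(I−A) = 0.80 / 0.6550.
Δx_1 = 0.80 × (+25) / 0.6550 = 20.00 / 0.6550 ≈ 30.5.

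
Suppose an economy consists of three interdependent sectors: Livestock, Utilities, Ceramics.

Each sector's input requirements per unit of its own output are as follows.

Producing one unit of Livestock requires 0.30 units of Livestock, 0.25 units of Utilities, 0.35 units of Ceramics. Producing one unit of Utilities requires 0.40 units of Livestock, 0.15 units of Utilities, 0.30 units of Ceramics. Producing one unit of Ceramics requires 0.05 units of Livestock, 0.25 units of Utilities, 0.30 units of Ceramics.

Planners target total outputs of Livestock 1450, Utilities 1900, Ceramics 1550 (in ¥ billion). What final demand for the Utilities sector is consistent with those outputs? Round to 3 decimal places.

d_2 = 865.000

I − A =
  [   0.70    -0.40    -0.05]
  [  -0.25     0.85    -0.25]
  [  -0.35    -0.30     0.70]
d = (I − A) x:
  d_1 = (+0.70)·1450 + (-0.40)·1900 + (-0.05)·1550 = 177.500
  d_2 = (-0.25)·1450 + (+0.85)·1900 + (-0.25)·1550 = 865.000
  d_3 = (-0.35)·1450 + (-0.30)·1900 + (+0.70)·1550 = 7.500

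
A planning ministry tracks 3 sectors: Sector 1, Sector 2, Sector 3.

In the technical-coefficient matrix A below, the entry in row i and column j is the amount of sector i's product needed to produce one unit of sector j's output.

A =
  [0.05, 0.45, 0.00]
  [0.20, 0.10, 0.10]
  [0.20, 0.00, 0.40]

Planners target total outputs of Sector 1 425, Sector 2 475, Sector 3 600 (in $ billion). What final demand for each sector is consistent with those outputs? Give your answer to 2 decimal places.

I − A =
  [   0.95    -0.45     0.00]
  [  -0.20     0.90    -0.10]
  [  -0.20     0.00     0.60]
d = (I − A) x:
  d_1 = (+0.95)·425 + (-0.45)·475 + (+0.00)·600 = 190.00
  d_2 = (-0.20)·425 + (+0.90)·475 + (-0.10)·600 = 282.50
  d_3 = (-0.20)·425 + (+0.00)·475 + (+0.60)·600 = 275.00

d_1 = 190.00, d_2 = 282.50, d_3 = 275.00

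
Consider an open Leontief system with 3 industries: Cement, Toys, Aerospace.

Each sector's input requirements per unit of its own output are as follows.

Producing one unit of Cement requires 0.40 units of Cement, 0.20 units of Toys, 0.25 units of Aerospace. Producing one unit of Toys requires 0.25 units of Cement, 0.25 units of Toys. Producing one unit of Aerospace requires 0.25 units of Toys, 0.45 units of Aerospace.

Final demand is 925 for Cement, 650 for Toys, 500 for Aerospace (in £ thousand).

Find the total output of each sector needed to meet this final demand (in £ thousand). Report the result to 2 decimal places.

I − A =
  [   0.60    -0.25     0.00]
  [  -0.20     0.75    -0.25]
  [  -0.25     0.00     0.55]
Cofactors of I−A, C_ij = (−1)^(i+j)·(minor ij) (rows/columns in the sector order above):
  C_11 = (0.75)(0.55) − (-0.25)(0.00) = 0.4125
  C_12 = −[(-0.20)(0.55) − (-0.25)(-0.25)] = 0.1725
  C_13 = (-0.20)(0.00) − (0.75)(-0.25) = 0.1875
  C_21 = −[(-0.25)(0.55) − (0.00)(0.00)] = 0.1375
  C_22 = (0.60)(0.55) − (0.00)(-0.25) = 0.3300
  C_23 = −[(0.60)(0.00) − (-0.25)(-0.25)] = 0.0625
  C_31 = (-0.25)(-0.25) − (0.00)(0.75) = 0.0625
  C_32 = −[(0.60)(-0.25) − (0.00)(-0.20)] = 0.1500
  C_33 = (0.60)(0.75) − (-0.25)(-0.20) = 0.4000
det(I−A) = Σ_j (I−A)_1j·C_1j = (0.60)(0.4125) + (-0.25)(0.1725) + (0.00)(0.1875) = 0.204375
adj(I−A) = Cᵀ =
  [ 0.4125   0.1375   0.0625]
  [ 0.1725   0.3300   0.1500]
  [ 0.1875   0.0625   0.4000]
(I − A)⁻¹ = adj(I−A) / det(I−A) ≈
  [   2.0183     0.6728     0.3058]
  [   0.8440     1.6147     0.7339]
  [   0.9174     0.3058     1.9572]
x = (I − A)⁻¹ d = adj(I−A)·d / det(I−A), with det(I−A) = 0.204375:
  x_C = (0.4125·925 + 0.1375·650 + 0.0625·500) / 0.204375 = 502.1875 / 0.204375 ≈ 2457.19
  x_T = (0.1725·925 + 0.3300·650 + 0.1500·500) / 0.204375 = 449.0625 / 0.204375 ≈ 2197.25
  x_A = (0.1875·925 + 0.0625·650 + 0.4000·500) / 0.204375 = 414.0625 / 0.204375 ≈ 2025.99

x_C = 2457.19, x_T = 2197.25, x_A = 2025.99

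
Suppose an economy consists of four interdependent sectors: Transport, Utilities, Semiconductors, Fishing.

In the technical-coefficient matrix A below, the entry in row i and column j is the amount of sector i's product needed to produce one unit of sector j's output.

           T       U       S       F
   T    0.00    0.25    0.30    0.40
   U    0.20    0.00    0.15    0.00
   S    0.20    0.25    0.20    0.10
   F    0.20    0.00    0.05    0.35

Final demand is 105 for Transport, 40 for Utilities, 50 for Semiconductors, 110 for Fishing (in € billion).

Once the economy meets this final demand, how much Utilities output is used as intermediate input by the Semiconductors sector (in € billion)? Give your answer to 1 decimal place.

I − A =
  [   1.00    -0.25    -0.30    -0.40]
  [  -0.20     1.00    -0.15     0.00]
  [  -0.20    -0.25     0.80    -0.10]
  [  -0.20     0.00    -0.05     0.65]
Compute the cofactors C_ij = (−1)^(i+j)·(3×3 minor ij) of I−A; the adjugate is their transpose:
adj(I−A) = Cᵀ =
  [ 0.490625   0.182500   0.239375   0.338750]
  [ 0.125500   0.402000   0.128500   0.097000]
  [ 0.182500   0.180000   0.537500   0.195000]
  [ 0.165000   0.070000   0.115000   0.640000]
det(I−A) = Σ_j (I−A)_1j·C_1j = (1.00)(0.490625) + (-0.25)(0.125500) + (-0.30)(0.182500) + (-0.40)(0.165000) = 0.3385
(I − A)⁻¹ = adj(I−A) / det(I−A) ≈
  [   1.4494     0.5391     0.7072     1.0007]
  [   0.3708     1.1876     0.3796     0.2866]
  [   0.5391     0.5318     1.5879     0.5761]
  [   0.4874     0.2068     0.3397     1.8907]
First solve x = (I − A)⁻¹ d = adj(I−A)·d / det(I−A); in particular x_S = (0.182500·105 + 0.180000·40 + 0.537500·50 + 0.195000·110) / 0.3385 = 74.6875 / 0.3385 ≈ 220.643.
Intermediate flow from U to S: z_US = a_US · x_S = 0.15 × 74.6875 / 0.3385 = 11.203125 / 0.3385 ≈ 33.1.

z_US = 33.1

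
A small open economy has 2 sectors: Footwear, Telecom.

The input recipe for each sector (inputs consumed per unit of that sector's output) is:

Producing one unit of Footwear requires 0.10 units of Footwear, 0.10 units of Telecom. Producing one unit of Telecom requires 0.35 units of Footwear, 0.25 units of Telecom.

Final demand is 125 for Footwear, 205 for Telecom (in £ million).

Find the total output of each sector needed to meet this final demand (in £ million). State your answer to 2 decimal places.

x_1 = 258.59, x_2 = 307.81

I − A =
  [   0.90    -0.35]
  [  -0.10     0.75]
det(I−A) = (0.90)(0.75) − (-0.35)(-0.10) = 0.6400
adj(I−A) = [[0.75, 0.35], [0.10, 0.90]]
(I − A)⁻¹ = adj(I−A) / det(I−A) ≈
  [   1.1719     0.5469]
  [   0.1563     1.4063]
x = (I − A)⁻¹ d = adj(I−A)·d / det(I−A), with det(I−A) = 0.6400:
  x_1 = (0.75·125 + 0.35·205) / 0.6400 = 165.50 / 0.6400 ≈ 258.59
  x_2 = (0.10·125 + 0.90·205) / 0.6400 = 197.00 / 0.6400 ≈ 307.81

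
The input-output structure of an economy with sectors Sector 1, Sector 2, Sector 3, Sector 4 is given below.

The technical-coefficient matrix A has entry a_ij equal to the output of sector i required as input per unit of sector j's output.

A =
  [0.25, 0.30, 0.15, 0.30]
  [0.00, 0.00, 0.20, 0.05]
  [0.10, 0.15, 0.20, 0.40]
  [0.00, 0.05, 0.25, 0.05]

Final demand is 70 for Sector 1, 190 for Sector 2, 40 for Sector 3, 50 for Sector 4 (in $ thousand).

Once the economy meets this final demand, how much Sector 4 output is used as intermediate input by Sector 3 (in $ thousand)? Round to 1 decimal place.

I − A =
  [   0.75    -0.30    -0.15    -0.30]
  [   0.00     1.00    -0.20    -0.05]
  [  -0.10    -0.15     0.80    -0.40]
  [   0.00    -0.05    -0.25     0.95]
Compute the cofactors C_ij = (−1)^(i+j)·(3×3 minor ij) of I−A; the adjugate is their transpose:
adj(I−A) = Cᵀ =
  [ 0.623625   0.245625   0.280875   0.328125]
  [ 0.020250   0.473250   0.151875   0.095250]
  [ 0.094750   0.151875   0.710625   0.337125]
  [ 0.026000   0.064875   0.195000   0.556500]
det(I−A) = Σ_j (I−A)_1j·C_1j = (0.75)(0.623625) + (-0.30)(0.020250) + (-0.15)(0.094750) + (-0.30)(0.026000) = 0.43963125
(I − A)⁻¹ = adj(I−A) / det(I−A) ≈
  [   1.4185     0.5587     0.6389     0.7464]
  [   0.0461     1.0765     0.3455     0.2167]
  [   0.2155     0.3455     1.6164     0.7668]
  [   0.0591     0.1476     0.4436     1.2658]
First solve x = (I − A)⁻¹ d = adj(I−A)·d / det(I−A); in particular x_3 = (0.094750·70 + 0.151875·190 + 0.710625·40 + 0.337125·50) / 0.43963125 = 80.77 / 0.43963125 ≈ 183.722.
Intermediate flow from 4 to 3: z_43 = a_43 · x_3 = 0.25 × 80.77 / 0.43963125 = 20.1925 / 0.43963125 ≈ 45.9.

z_43 = 45.9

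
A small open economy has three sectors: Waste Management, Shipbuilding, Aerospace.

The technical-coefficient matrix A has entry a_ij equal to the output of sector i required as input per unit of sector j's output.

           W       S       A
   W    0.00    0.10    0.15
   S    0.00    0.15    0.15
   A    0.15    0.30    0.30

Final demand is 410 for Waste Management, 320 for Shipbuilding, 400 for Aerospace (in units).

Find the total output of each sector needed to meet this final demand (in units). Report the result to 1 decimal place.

I − A =
  [   1.00    -0.10    -0.15]
  [   0.00     0.85    -0.15]
  [  -0.15    -0.30     0.70]
Cofactors of I−A, C_ij = (−1)^(i+j)·(minor ij) (rows/columns in the sector order above):
  C_11 = (0.85)(0.70) − (-0.15)(-0.30) = 0.5500
  C_12 = −[(0.00)(0.70) − (-0.15)(-0.15)] = 0.0225
  C_13 = (0.00)(-0.30) − (0.85)(-0.15) = 0.1275
  C_21 = −[(-0.10)(0.70) − (-0.15)(-0.30)] = 0.1150
  C_22 = (1.00)(0.70) − (-0.15)(-0.15) = 0.6775
  C_23 = −[(1.00)(-0.30) − (-0.10)(-0.15)] = 0.3150
  C_31 = (-0.10)(-0.15) − (-0.15)(0.85) = 0.1425
  C_32 = −[(1.00)(-0.15) − (-0.15)(0.00)] = 0.1500
  C_33 = (1.00)(0.85) − (-0.10)(0.00) = 0.8500
det(I−A) = Σ_j (I−A)_1j·C_1j = (1.00)(0.5500) + (-0.10)(0.0225) + (-0.15)(0.1275) = 0.528625
adj(I−A) = Cᵀ =
  [ 0.5500   0.1150   0.1425]
  [ 0.0225   0.6775   0.1500]
  [ 0.1275   0.3150   0.8500]
(I − A)⁻¹ = adj(I−A) / det(I−A) ≈
  [   1.0404     0.2175     0.2696]
  [   0.0426     1.2816     0.2838]
  [   0.2412     0.5959     1.6079]
x = (I − A)⁻¹ d = adj(I−A)·d / det(I−A), with det(I−A) = 0.528625:
  x_W = (0.5500·410 + 0.1150·320 + 0.1425·400) / 0.528625 = 319.30 / 0.528625 ≈ 604.0
  x_S = (0.0225·410 + 0.6775·320 + 0.1500·400) / 0.528625 = 286.025 / 0.528625 ≈ 541.1
  x_A = (0.1275·410 + 0.3150·320 + 0.8500·400) / 0.528625 = 493.075 / 0.528625 ≈ 932.8

x_W = 604.0, x_S = 541.1, x_A = 932.8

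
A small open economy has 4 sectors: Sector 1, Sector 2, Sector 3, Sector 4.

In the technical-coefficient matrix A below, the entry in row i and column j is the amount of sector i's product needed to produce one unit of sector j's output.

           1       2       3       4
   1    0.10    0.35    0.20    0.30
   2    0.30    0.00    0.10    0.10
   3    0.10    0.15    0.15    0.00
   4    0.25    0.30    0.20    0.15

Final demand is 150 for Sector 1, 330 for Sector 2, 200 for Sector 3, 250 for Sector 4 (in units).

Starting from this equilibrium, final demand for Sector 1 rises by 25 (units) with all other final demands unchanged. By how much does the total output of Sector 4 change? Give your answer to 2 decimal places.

I − A =
  [   0.90    -0.35    -0.20    -0.30]
  [  -0.30     1.00    -0.10    -0.10]
  [  -0.10    -0.15     0.85     0.00]
  [  -0.25    -0.30    -0.20     0.85]
Compute the cofactors C_ij = (−1)^(i+j)·(3×3 minor ij) of I−A; the adjugate is their transpose:
adj(I−A) = Cᵀ =
  [ 0.681250   0.363875   0.269750   0.283250]
  [ 0.248500   0.563500   0.161000   0.154000]
  [ 0.124000   0.142250   0.538000   0.060500]
  [ 0.317250   0.339375   0.262750   0.629750]
det(I−A) = Σ_j (I−A)_1j·C_1j = (0.90)(0.681250) + (-0.35)(0.248500) + (-0.20)(0.124000) + (-0.30)(0.317250) = 0.406175
(I − A)⁻¹ = adj(I−A) / det(I−A) ≈
  [   1.6772     0.8959     0.6641     0.6974]
  [   0.6118     1.3873     0.3964     0.3791]
  [   0.3053     0.3502     1.3246     0.1490]
  [   0.7811     0.8355     0.6469     1.5504]
Δx = (I − A)⁻¹ Δd with Δd having +25 in the Sector 1 component and 0 elsewhere.
So Δx_4 = L_41 · (+25), where L_41 = adj(I−A)_41 / det(I−A) = 0.317250 / 0.406175.
Δx_4 = 0.317250 × (+25) / 0.406175 = 7.93125 / 0.406175 ≈ 19.53.

Δx_4 = 19.53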